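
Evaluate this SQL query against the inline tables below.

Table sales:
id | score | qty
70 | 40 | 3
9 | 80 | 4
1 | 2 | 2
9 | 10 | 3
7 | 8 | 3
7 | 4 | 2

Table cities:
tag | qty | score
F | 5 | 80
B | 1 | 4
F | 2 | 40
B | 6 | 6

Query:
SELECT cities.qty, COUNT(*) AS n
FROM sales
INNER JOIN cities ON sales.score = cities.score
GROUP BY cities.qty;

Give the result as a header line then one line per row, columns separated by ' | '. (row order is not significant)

After JOIN cities (3 rows):
sales.id | sales.score | sales.qty | cities.tag | cities.qty | cities.score
70 | 40 | 3 | F | 2 | 40
9 | 80 | 4 | F | 5 | 80
7 | 4 | 2 | B | 1 | 4
After GROUP BY (3 rows):
cities.qty | n
2 | 1
5 | 1
1 | 1

== RESULT ==
cities.qty | n
2 | 1
5 | 1
1 | 1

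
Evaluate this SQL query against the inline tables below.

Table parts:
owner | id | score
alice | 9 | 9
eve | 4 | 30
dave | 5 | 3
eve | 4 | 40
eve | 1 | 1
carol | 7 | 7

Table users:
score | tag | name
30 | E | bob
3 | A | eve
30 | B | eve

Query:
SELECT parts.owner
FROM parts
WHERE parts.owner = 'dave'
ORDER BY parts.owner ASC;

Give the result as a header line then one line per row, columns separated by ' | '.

After WHERE (1 rows):
parts.owner | parts.id | parts.score
dave | 5 | 3
After SELECT (1 rows):
parts.owner
dave
After ORDER BY (1 rows):
parts.owner
dave

== RESULT ==
parts.owner
dave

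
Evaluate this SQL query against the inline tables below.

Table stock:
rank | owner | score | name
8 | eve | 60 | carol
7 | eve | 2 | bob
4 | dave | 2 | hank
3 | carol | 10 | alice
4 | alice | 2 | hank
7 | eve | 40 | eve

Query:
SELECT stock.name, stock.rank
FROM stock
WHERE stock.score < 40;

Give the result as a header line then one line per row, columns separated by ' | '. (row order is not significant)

After WHERE (4 rows):
stock.rank | stock.owner | stock.score | stock.name
7 | eve | 2 | bob
4 | dave | 2 | hank
3 | carol | 10 | alice
4 | alice | 2 | hank
After SELECT (4 rows):
stock.name | stock.rank
bob | 7
hank | 4
alice | 3
hank | 4

== RESULT ==
stock.name | stock.rank
bob | 7
hank | 4
alice | 3
hank | 4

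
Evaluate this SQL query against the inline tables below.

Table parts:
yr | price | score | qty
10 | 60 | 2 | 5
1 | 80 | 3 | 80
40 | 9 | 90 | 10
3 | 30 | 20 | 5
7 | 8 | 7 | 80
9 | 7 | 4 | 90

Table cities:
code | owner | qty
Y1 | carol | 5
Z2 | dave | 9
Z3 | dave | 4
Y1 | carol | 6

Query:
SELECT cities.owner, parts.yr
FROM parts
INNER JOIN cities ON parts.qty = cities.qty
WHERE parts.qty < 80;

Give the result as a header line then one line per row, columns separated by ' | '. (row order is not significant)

After JOIN cities (2 rows):
parts.yr | parts.price | parts.score | parts.qty | cities.code | cities.owner | cities.qty
10 | 60 | 2 | 5 | Y1 | carol | 5
3 | 30 | 20 | 5 | Y1 | carol | 5
After WHERE (2 rows):
parts.yr | parts.price | parts.score | parts.qty | cities.code | cities.owner | cities.qty
10 | 60 | 2 | 5 | Y1 | carol | 5
3 | 30 | 20 | 5 | Y1 | carol | 5
After SELECT (2 rows):
cities.owner | parts.yr
carol | 10
carol | 3

== RESULT ==
cities.owner | parts.yr
carol | 10
carol | 3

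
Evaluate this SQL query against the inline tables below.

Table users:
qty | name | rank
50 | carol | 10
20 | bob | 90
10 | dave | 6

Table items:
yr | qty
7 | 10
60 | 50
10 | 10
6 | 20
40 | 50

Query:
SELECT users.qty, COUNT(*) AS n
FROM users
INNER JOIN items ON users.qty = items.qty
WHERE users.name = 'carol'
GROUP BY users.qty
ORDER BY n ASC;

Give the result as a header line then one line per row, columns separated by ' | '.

After JOIN items (5 rows):
users.qty | users.name | users.rank | items.yr | items.qty
50 | carol | 10 | 60 | 50
50 | carol | 10 | 40 | 50
20 | bob | 90 | 6 | 20
10 | dave | 6 | 7 | 10
10 | dave | 6 | 10 | 10
After WHERE (2 rows):
users.qty | users.name | users.rank | items.yr | items.qty
50 | carol | 10 | 60 | 50
50 | carol | 10 | 40 | 50
After GROUP BY (1 rows):
users.qty | n
50 | 2
After ORDER BY (1 rows):
users.qty | n
50 | 2

== RESULT ==
users.qty | n
50 | 2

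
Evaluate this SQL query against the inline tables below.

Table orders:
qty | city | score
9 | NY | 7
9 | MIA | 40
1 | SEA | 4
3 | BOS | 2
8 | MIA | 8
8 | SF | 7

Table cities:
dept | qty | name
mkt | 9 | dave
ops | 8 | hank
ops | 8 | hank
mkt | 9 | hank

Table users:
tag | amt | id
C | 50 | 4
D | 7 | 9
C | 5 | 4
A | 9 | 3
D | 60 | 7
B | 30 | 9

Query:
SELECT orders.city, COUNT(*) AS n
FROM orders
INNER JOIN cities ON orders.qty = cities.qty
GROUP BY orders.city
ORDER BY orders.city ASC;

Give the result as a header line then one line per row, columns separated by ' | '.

After JOIN cities (8 rows):
orders.qty | orders.city | orders.score | cities.dept | cities.qty | cities.name
9 | NY | 7 | mkt | 9 | dave
9 | NY | 7 | mkt | 9 | hank
9 | MIA | 40 | mkt | 9 | dave
9 | MIA | 40 | mkt | 9 | hank
8 | MIA | 8 | ops | 8 | hank
8 | MIA | 8 | ops | 8 | hank
8 | SF | 7 | ops | 8 | hank
8 | SF | 7 | ops | 8 | hank
After GROUP BY (3 rows):
orders.city | n
NY | 2
MIA | 4
SF | 2
After ORDER BY (3 rows):
orders.city | n
MIA | 4
NY | 2
SF | 2

== RESULT ==
orders.city | n
MIA | 4
NY | 2
SF | 2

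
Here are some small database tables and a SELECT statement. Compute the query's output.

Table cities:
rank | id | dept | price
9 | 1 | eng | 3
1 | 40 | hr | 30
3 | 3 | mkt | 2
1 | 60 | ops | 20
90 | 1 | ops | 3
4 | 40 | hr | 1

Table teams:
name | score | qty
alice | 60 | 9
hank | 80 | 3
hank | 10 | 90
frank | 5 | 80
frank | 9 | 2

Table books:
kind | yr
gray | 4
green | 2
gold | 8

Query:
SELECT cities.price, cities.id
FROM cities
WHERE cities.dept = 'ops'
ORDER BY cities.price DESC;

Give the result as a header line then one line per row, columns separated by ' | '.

== RESULT ==
cities.price | cities.id
20 | 60
3 | 1

Derivation:
After WHERE (2 rows):
cities.rank | cities.id | cities.dept | cities.price
1 | 60 | ops | 20
90 | 1 | ops | 3
After SELECT (2 rows):
cities.price | cities.id
20 | 60
3 | 1
After ORDER BY (2 rows):
cities.price | cities.id
20 | 60
3 | 1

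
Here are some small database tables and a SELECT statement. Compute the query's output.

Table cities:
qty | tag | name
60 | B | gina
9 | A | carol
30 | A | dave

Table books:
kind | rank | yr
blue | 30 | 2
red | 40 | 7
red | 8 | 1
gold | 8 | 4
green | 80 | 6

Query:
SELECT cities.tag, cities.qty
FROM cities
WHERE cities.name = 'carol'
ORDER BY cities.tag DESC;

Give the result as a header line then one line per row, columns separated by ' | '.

== RESULT ==
cities.tag | cities.qty
A | 9

Derivation:
After WHERE (1 rows):
cities.qty | cities.tag | cities.name
9 | A | carol
After SELECT (1 rows):
cities.tag | cities.qty
A | 9
After ORDER BY (1 rows):
cities.tag | cities.qty
A | 9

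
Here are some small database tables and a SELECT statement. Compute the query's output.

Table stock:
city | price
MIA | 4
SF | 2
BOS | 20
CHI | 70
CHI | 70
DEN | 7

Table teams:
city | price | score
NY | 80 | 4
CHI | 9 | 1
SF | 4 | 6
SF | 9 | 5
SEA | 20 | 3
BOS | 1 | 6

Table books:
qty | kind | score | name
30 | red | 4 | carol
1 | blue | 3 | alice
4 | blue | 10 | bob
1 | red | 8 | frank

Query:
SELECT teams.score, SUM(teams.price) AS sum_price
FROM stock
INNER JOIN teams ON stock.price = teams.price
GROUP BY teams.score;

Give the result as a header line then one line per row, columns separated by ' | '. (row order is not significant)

After JOIN teams (2 rows):
stock.city | stock.price | teams.city | teams.price | teams.score
MIA | 4 | SF | 4 | 6
BOS | 20 | SEA | 20 | 3
After GROUP BY (2 rows):
teams.score | sum_price
6 | 4
3 | 20

== RESULT ==
teams.score | sum_price
6 | 4
3 | 20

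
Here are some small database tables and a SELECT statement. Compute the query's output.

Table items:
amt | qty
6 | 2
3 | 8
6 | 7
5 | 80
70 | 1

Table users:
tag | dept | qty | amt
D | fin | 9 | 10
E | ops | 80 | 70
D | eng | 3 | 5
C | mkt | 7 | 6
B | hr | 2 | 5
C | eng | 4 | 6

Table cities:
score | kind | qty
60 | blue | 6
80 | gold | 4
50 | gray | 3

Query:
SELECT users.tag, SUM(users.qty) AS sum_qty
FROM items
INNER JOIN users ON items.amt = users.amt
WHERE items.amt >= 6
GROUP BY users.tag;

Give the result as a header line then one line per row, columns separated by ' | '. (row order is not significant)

After JOIN users (7 rows):
items.amt | items.qty | users.tag | users.dept | users.qty | users.amt
6 | 2 | C | mkt | 7 | 6
6 | 2 | C | eng | 4 | 6
6 | 7 | C | mkt | 7 | 6
6 | 7 | C | eng | 4 | 6
5 | 80 | D | eng | 3 | 5
5 | 80 | B | hr | 2 | 5
70 | 1 | E | ops | 80 | 70
After WHERE (5 rows):
items.amt | items.qty | users.tag | users.dept | users.qty | users.amt
6 | 2 | C | mkt | 7 | 6
6 | 2 | C | eng | 4 | 6
6 | 7 | C | mkt | 7 | 6
6 | 7 | C | eng | 4 | 6
70 | 1 | E | ops | 80 | 70
After GROUP BY (2 rows):
users.tag | sum_qty
C | 22
E | 80

== RESULT ==
users.tag | sum_qty
C | 22
E | 80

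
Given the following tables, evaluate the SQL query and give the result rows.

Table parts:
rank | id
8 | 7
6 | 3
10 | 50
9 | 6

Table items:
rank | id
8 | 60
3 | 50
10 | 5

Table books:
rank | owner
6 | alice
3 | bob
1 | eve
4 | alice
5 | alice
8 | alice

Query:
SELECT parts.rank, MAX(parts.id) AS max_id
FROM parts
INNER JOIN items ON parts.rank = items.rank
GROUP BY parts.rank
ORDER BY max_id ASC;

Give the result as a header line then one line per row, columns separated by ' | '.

After JOIN items (2 rows):
parts.rank | parts.id | items.rank | items.id
8 | 7 | 8 | 60
10 | 50 | 10 | 5
After GROUP BY (2 rows):
parts.rank | max_id
8 | 7
10 | 50
After ORDER BY (2 rows):
parts.rank | max_id
8 | 7
10 | 50

== RESULT ==
parts.rank | max_id
8 | 7
10 | 50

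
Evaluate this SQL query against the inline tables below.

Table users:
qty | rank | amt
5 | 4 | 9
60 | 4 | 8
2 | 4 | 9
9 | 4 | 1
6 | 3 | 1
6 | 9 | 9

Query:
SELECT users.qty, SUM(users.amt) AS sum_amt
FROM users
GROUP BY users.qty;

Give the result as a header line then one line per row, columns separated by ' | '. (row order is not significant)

After GROUP BY (5 rows):
users.qty | sum_amt
5 | 9
60 | 8
2 | 9
9 | 1
6 | 10

== RESULT ==
users.qty | sum_amt
5 | 9
60 | 8
2 | 9
9 | 1
6 | 10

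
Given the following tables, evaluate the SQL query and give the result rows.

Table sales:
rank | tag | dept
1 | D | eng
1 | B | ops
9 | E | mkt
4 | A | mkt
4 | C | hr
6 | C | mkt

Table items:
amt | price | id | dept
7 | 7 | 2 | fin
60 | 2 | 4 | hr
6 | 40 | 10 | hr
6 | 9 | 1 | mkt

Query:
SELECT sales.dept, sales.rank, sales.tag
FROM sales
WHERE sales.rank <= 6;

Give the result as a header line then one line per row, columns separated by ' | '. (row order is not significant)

After WHERE (5 rows):
sales.rank | sales.tag | sales.dept
1 | D | eng
1 | B | ops
4 | A | mkt
4 | C | hr
6 | C | mkt
After SELECT (5 rows):
sales.dept | sales.rank | sales.tag
eng | 1 | D
ops | 1 | B
mkt | 4 | A
hr | 4 | C
mkt | 6 | C

== RESULT ==
sales.dept | sales.rank | sales.tag
eng | 1 | D
ops | 1 | B
mkt | 4 | A
hr | 4 | C
mkt | 6 | C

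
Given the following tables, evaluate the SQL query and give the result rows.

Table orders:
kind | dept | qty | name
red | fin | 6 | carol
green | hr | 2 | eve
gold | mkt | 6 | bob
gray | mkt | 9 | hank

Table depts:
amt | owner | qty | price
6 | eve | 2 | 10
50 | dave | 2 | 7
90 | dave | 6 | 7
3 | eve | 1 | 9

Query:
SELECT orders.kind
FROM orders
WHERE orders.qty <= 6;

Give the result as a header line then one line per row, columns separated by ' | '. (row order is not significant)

== RESULT ==
orders.kind
red
green
gold

Derivation:
After WHERE (3 rows):
orders.kind | orders.dept | orders.qty | orders.name
red | fin | 6 | carol
green | hr | 2 | eve
gold | mkt | 6 | bob
After SELECT (3 rows):
orders.kind
red
green
gold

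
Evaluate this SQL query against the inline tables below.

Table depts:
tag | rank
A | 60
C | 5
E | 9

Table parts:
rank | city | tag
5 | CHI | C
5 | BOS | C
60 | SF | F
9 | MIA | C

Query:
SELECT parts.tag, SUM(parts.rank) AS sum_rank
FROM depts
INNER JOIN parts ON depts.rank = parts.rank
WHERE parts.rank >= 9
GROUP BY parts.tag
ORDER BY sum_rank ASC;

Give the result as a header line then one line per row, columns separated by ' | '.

After JOIN parts (4 rows):
depts.tag | depts.rank | parts.rank | parts.city | parts.tag
A | 60 | 60 | SF | F
C | 5 | 5 | CHI | C
C | 5 | 5 | BOS | C
E | 9 | 9 | MIA | C
After WHERE (2 rows):
depts.tag | depts.rank | parts.rank | parts.city | parts.tag
A | 60 | 60 | SF | F
E | 9 | 9 | MIA | C
After GROUP BY (2 rows):
parts.tag | sum_rank
F | 60
C | 9
After ORDER BY (2 rows):
parts.tag | sum_rank
C | 9
F | 60

== RESULT ==
parts.tag | sum_rank
C | 9
F | 60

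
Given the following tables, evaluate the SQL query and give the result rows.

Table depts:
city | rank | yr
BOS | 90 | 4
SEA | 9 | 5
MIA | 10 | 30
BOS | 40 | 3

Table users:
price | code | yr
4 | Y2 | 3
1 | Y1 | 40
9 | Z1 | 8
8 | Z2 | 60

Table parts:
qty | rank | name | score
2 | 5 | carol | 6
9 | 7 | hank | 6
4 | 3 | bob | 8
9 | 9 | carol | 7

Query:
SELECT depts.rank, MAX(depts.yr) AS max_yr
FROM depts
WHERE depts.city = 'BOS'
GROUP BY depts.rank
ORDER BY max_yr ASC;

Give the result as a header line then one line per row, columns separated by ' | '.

After WHERE (2 rows):
depts.city | depts.rank | depts.yr
BOS | 90 | 4
BOS | 40 | 3
After GROUP BY (2 rows):
depts.rank | max_yr
90 | 4
40 | 3
After ORDER BY (2 rows):
depts.rank | max_yr
40 | 3
90 | 4

== RESULT ==
depts.rank | max_yr
40 | 3
90 | 4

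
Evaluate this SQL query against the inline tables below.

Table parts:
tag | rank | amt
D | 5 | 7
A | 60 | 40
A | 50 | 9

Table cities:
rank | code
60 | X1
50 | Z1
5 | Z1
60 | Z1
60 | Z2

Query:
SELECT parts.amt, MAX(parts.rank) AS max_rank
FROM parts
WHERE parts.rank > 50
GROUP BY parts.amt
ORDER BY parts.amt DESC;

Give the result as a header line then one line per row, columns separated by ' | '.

== RESULT ==
parts.amt | max_rank
40 | 60

Derivation:
After WHERE (1 rows):
parts.tag | parts.rank | parts.amt
A | 60 | 40
After GROUP BY (1 rows):
parts.amt | max_rank
40 | 60
After ORDER BY (1 rows):
parts.amt | max_rank
40 | 60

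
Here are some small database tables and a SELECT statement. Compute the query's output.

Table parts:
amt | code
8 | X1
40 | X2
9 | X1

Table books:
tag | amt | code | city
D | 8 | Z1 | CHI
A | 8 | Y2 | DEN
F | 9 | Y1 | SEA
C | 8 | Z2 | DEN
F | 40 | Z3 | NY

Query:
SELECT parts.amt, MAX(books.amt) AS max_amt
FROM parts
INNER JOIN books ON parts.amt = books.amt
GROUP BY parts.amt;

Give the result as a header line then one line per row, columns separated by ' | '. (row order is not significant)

== RESULT ==
parts.amt | max_amt
8 | 8
40 | 40
9 | 9

Derivation:
After JOIN books (5 rows):
parts.amt | parts.code | books.tag | books.amt | books.code | books.city
8 | X1 | D | 8 | Z1 | CHI
8 | X1 | A | 8 | Y2 | DEN
8 | X1 | C | 8 | Z2 | DEN
40 | X2 | F | 40 | Z3 | NY
9 | X1 | F | 9 | Y1 | SEA
After GROUP BY (3 rows):
parts.amt | max_amt
8 | 8
40 | 40
9 | 9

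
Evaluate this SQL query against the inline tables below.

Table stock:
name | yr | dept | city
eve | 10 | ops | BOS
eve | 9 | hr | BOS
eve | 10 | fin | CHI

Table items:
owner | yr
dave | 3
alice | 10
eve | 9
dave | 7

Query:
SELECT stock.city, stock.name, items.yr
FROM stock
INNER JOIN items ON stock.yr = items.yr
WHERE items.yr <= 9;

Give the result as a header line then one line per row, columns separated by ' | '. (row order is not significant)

== RESULT ==
stock.city | stock.name | items.yr
BOS | eve | 9

Derivation:
After JOIN items (3 rows):
stock.name | stock.yr | stock.dept | stock.city | items.owner | items.yr
eve | 10 | ops | BOS | alice | 10
eve | 9 | hr | BOS | eve | 9
eve | 10 | fin | CHI | alice | 10
After WHERE (1 rows):
stock.name | stock.yr | stock.dept | stock.city | items.owner | items.yr
eve | 9 | hr | BOS | eve | 9
After SELECT (1 rows):
stock.city | stock.name | items.yr
BOS | eve | 9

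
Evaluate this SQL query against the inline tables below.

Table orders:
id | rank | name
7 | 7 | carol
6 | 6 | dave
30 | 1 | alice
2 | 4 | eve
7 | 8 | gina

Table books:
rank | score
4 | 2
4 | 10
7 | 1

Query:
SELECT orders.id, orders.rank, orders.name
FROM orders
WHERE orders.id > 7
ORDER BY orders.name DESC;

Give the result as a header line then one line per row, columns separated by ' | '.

After WHERE (1 rows):
orders.id | orders.rank | orders.name
30 | 1 | alice
After SELECT (1 rows):
orders.id | orders.rank | orders.name
30 | 1 | alice
After ORDER BY (1 rows):
orders.id | orders.rank | orders.name
30 | 1 | alice

== RESULT ==
orders.id | orders.rank | orders.name
30 | 1 | alice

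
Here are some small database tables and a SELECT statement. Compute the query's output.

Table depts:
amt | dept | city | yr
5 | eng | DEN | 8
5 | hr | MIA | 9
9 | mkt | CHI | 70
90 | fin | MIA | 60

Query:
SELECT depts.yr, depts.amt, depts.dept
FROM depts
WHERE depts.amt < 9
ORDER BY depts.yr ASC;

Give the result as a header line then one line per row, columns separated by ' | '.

== RESULT ==
depts.yr | depts.amt | depts.dept
8 | 5 | eng
9 | 5 | hr

Derivation:
After WHERE (2 rows):
depts.amt | depts.dept | depts.city | depts.yr
5 | eng | DEN | 8
5 | hr | MIA | 9
After SELECT (2 rows):
depts.yr | depts.amt | depts.dept
8 | 5 | eng
9 | 5 | hr
After ORDER BY (2 rows):
depts.yr | depts.amt | depts.dept
8 | 5 | eng
9 | 5 | hr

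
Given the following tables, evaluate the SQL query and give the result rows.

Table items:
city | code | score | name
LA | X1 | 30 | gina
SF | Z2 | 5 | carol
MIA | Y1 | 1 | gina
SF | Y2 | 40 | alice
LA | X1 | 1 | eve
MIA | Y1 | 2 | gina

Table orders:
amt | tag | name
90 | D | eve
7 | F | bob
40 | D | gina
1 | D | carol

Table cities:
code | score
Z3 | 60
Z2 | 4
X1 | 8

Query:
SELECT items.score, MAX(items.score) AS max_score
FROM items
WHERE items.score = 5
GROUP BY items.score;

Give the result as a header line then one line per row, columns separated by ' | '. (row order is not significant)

== RESULT ==
items.score | max_score
5 | 5

Derivation:
After WHERE (1 rows):
items.city | items.code | items.score | items.name
SF | Z2 | 5 | carol
After GROUP BY (1 rows):
items.score | max_score
5 | 5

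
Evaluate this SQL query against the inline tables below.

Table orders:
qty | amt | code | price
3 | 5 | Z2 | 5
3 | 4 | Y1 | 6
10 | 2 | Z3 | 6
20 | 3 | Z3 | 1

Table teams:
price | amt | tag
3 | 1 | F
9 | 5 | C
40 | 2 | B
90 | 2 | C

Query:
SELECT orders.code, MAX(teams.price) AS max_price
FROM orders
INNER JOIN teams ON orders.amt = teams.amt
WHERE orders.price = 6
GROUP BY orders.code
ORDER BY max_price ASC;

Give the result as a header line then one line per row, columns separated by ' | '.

After JOIN teams (3 rows):
orders.qty | orders.amt | orders.code | orders.price | teams.price | teams.amt | teams.tag
3 | 5 | Z2 | 5 | 9 | 5 | C
10 | 2 | Z3 | 6 | 40 | 2 | B
10 | 2 | Z3 | 6 | 90 | 2 | C
After WHERE (2 rows):
orders.qty | orders.amt | orders.code | orders.price | teams.price | teams.amt | teams.tag
10 | 2 | Z3 | 6 | 40 | 2 | B
10 | 2 | Z3 | 6 | 90 | 2 | C
After GROUP BY (1 rows):
orders.code | max_price
Z3 | 90
After ORDER BY (1 rows):
orders.code | max_price
Z3 | 90

== RESULT ==
orders.code | max_price
Z3 | 90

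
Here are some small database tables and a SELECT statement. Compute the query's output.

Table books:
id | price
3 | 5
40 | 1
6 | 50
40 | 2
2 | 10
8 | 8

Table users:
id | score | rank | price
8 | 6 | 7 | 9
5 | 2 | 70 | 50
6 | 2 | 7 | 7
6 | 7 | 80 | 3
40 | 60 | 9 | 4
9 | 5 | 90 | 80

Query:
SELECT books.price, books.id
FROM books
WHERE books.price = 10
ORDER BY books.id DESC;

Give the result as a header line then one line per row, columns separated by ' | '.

After WHERE (1 rows):
books.id | books.price
2 | 10
After SELECT (1 rows):
books.price | books.id
10 | 2
After ORDER BY (1 rows):
books.price | books.id
10 | 2

== RESULT ==
books.price | books.id
10 | 2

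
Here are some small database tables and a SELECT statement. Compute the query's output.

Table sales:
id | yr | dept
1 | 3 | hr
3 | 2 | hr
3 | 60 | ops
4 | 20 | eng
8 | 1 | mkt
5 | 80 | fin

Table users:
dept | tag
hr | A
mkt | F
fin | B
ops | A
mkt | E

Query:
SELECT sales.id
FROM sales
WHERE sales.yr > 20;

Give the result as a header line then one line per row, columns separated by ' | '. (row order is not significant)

== RESULT ==
sales.id
3
5

Derivation:
After WHERE (2 rows):
sales.id | sales.yr | sales.dept
3 | 60 | ops
5 | 80 | fin
After SELECT (2 rows):
sales.id
3
5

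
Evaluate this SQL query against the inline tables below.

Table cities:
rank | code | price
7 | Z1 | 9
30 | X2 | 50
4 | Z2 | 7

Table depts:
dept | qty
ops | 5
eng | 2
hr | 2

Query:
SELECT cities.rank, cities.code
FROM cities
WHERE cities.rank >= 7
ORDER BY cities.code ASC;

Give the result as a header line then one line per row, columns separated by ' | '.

After WHERE (2 rows):
cities.rank | cities.code | cities.price
7 | Z1 | 9
30 | X2 | 50
After SELECT (2 rows):
cities.rank | cities.code
7 | Z1
30 | X2
After ORDER BY (2 rows):
cities.rank | cities.code
30 | X2
7 | Z1

== RESULT ==
cities.rank | cities.code
30 | X2
7 | Z1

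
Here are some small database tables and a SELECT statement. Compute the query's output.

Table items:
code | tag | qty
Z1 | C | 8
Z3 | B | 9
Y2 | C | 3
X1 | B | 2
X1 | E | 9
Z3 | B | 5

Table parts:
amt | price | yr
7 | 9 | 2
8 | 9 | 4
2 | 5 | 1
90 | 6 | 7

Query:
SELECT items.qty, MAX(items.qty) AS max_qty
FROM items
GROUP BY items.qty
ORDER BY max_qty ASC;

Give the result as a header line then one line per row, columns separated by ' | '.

After GROUP BY (5 rows):
items.qty | max_qty
8 | 8
9 | 9
3 | 3
2 | 2
5 | 5
After ORDER BY (5 rows):
items.qty | max_qty
2 | 2
3 | 3
5 | 5
8 | 8
9 | 9

== RESULT ==
items.qty | max_qty
2 | 2
3 | 3
5 | 5
8 | 8
9 | 9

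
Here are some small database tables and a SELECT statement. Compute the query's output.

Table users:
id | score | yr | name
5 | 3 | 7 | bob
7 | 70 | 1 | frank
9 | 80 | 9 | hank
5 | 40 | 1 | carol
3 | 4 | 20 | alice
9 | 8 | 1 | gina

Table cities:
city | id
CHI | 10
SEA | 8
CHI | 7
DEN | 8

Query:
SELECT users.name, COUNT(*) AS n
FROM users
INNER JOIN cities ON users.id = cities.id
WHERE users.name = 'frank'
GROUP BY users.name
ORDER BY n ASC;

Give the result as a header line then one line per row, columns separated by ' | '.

== RESULT ==
users.name | n
frank | 1

Derivation:
After JOIN cities (1 rows):
users.id | users.score | users.yr | users.name | cities.city | cities.id
7 | 70 | 1 | frank | CHI | 7
After WHERE (1 rows):
users.id | users.score | users.yr | users.name | cities.city | cities.id
7 | 70 | 1 | frank | CHI | 7
After GROUP BY (1 rows):
users.name | n
frank | 1
After ORDER BY (1 rows):
users.name | n
frank | 1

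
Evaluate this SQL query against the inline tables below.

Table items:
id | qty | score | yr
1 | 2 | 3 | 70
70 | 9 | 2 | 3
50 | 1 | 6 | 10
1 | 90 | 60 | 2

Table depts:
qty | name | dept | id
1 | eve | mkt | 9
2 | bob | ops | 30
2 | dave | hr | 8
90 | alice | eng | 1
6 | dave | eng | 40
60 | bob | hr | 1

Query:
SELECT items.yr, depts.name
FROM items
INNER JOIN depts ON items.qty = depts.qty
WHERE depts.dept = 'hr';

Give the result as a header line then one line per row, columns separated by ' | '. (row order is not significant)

After JOIN depts (4 rows):
items.id | items.qty | items.score | items.yr | depts.qty | depts.name | depts.dept | depts.id
1 | 2 | 3 | 70 | 2 | bob | ops | 30
1 | 2 | 3 | 70 | 2 | dave | hr | 8
50 | 1 | 6 | 10 | 1 | eve | mkt | 9
1 | 90 | 60 | 2 | 90 | alice | eng | 1
After WHERE (1 rows):
items.id | items.qty | items.score | items.yr | depts.qty | depts.name | depts.dept | depts.id
1 | 2 | 3 | 70 | 2 | dave | hr | 8
After SELECT (1 rows):
items.yr | depts.name
70 | dave

== RESULT ==
items.yr | depts.name
70 | dave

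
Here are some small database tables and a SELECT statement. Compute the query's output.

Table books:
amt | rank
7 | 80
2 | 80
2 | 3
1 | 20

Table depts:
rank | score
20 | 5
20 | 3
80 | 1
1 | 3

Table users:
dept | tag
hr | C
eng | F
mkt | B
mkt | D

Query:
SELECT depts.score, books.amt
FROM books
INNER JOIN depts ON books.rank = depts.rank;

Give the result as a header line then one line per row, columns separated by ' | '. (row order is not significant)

== RESULT ==
depts.score | books.amt
1 | 7
1 | 2
5 | 1
3 | 1

Derivation:
After JOIN depts (4 rows):
books.amt | books.rank | depts.rank | depts.score
7 | 80 | 80 | 1
2 | 80 | 80 | 1
1 | 20 | 20 | 5
1 | 20 | 20 | 3
After SELECT (4 rows):
depts.score | books.amt
1 | 7
1 | 2
5 | 1
3 | 1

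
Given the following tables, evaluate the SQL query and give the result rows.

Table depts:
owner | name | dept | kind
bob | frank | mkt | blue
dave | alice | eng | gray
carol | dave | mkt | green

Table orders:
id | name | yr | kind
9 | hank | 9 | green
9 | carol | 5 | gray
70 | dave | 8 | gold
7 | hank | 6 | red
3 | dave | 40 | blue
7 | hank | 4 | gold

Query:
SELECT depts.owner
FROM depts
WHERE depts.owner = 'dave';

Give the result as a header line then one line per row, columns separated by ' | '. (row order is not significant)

After WHERE (1 rows):
depts.owner | depts.name | depts.dept | depts.kind
dave | alice | eng | gray
After SELECT (1 rows):
depts.owner
dave

== RESULT ==
depts.owner
dave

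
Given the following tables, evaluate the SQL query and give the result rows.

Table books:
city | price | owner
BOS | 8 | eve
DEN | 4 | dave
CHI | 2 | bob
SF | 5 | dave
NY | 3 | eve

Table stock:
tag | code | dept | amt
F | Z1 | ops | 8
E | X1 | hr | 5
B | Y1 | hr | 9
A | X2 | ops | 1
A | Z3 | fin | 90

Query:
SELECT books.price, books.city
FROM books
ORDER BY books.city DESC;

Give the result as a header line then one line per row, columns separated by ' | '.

== RESULT ==
books.price | books.city
5 | SF
3 | NY
4 | DEN
2 | CHI
8 | BOS

Derivation:
After SELECT (5 rows):
books.price | books.city
8 | BOS
4 | DEN
2 | CHI
5 | SF
3 | NY
After ORDER BY (5 rows):
books.price | books.city
5 | SF
3 | NY
4 | DEN
2 | CHI
8 | BOS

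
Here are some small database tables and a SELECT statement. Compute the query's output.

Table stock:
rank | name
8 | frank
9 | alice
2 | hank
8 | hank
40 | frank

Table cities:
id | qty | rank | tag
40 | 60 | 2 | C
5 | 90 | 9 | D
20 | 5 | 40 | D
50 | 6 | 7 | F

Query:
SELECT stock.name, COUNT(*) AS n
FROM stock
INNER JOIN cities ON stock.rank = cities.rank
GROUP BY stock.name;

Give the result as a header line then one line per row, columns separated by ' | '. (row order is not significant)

After JOIN cities (3 rows):
stock.rank | stock.name | cities.id | cities.qty | cities.rank | cities.tag
9 | alice | 5 | 90 | 9 | D
2 | hank | 40 | 60 | 2 | C
40 | frank | 20 | 5 | 40 | D
After GROUP BY (3 rows):
stock.name | n
alice | 1
hank | 1
frank | 1

== RESULT ==
stock.name | n
alice | 1
hank | 1
frank | 1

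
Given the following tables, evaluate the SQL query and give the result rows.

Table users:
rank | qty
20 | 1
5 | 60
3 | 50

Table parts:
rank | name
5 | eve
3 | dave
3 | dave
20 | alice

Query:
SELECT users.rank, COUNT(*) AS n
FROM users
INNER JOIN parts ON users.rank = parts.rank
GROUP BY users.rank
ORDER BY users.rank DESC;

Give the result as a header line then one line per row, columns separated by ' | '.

After JOIN parts (4 rows):
users.rank | users.qty | parts.rank | parts.name
20 | 1 | 20 | alice
5 | 60 | 5 | eve
3 | 50 | 3 | dave
3 | 50 | 3 | dave
After GROUP BY (3 rows):
users.rank | n
20 | 1
5 | 1
3 | 2
After ORDER BY (3 rows):
users.rank | n
20 | 1
5 | 1
3 | 2

== RESULT ==
users.rank | n
20 | 1
5 | 1
3 | 2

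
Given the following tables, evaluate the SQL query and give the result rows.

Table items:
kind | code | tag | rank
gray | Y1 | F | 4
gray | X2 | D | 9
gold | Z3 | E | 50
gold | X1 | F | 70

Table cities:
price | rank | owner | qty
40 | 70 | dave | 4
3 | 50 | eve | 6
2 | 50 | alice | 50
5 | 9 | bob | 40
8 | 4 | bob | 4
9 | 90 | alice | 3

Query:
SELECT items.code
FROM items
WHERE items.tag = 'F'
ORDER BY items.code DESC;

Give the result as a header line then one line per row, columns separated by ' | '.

== RESULT ==
items.code
Y1
X1

Derivation:
After WHERE (2 rows):
items.kind | items.code | items.tag | items.rank
gray | Y1 | F | 4
gold | X1 | F | 70
After SELECT (2 rows):
items.code
Y1
X1
After ORDER BY (2 rows):
items.code
Y1
X1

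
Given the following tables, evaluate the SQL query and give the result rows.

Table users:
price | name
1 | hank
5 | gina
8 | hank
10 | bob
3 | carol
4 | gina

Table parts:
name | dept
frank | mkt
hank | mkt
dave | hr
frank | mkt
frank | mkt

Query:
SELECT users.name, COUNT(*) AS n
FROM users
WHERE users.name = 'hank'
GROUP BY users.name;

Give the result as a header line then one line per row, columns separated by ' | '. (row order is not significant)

== RESULT ==
users.name | n
hank | 2

Derivation:
After WHERE (2 rows):
users.price | users.name
1 | hank
8 | hank
After GROUP BY (1 rows):
users.name | n
hank | 2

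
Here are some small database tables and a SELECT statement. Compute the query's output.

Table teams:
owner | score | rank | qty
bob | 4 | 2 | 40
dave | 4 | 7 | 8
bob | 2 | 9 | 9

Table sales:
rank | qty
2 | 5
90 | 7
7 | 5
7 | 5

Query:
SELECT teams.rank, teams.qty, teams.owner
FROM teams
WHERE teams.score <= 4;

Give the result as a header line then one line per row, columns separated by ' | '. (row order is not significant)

== RESULT ==
teams.rank | teams.qty | teams.owner
2 | 40 | bob
7 | 8 | dave
9 | 9 | bob

Derivation:
After WHERE (3 rows):
teams.owner | teams.score | teams.rank | teams.qty
bob | 4 | 2 | 40
dave | 4 | 7 | 8
bob | 2 | 9 | 9
After SELECT (3 rows):
teams.rank | teams.qty | teams.owner
2 | 40 | bob
7 | 8 | dave
9 | 9 | bob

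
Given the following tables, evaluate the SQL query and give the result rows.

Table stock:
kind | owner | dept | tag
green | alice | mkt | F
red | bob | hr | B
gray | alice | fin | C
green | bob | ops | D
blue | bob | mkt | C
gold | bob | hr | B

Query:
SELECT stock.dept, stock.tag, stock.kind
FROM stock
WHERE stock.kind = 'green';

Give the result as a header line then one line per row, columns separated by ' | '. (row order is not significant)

After WHERE (2 rows):
stock.kind | stock.owner | stock.dept | stock.tag
green | alice | mkt | F
green | bob | ops | D
After SELECT (2 rows):
stock.dept | stock.tag | stock.kind
mkt | F | green
ops | D | green

== RESULT ==
stock.dept | stock.tag | stock.kind
mkt | F | green
ops | D | green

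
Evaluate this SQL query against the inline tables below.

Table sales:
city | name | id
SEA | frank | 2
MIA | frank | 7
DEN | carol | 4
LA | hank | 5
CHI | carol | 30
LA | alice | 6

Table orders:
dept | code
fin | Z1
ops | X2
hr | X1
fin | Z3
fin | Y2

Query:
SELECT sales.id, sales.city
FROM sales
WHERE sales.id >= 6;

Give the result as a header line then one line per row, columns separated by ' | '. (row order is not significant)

After WHERE (3 rows):
sales.city | sales.name | sales.id
MIA | frank | 7
CHI | carol | 30
LA | alice | 6
After SELECT (3 rows):
sales.id | sales.city
7 | MIA
30 | CHI
6 | LA

== RESULT ==
sales.id | sales.city
7 | MIA
30 | CHI
6 | LA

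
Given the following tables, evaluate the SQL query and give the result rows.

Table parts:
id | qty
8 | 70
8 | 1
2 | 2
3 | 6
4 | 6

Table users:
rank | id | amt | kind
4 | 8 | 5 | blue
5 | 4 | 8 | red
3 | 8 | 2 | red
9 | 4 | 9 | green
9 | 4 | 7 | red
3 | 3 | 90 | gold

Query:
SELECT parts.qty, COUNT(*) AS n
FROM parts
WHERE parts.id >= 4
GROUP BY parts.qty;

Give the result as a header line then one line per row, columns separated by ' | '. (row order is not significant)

After WHERE (3 rows):
parts.id | parts.qty
8 | 70
8 | 1
4 | 6
After GROUP BY (3 rows):
parts.qty | n
70 | 1
1 | 1
6 | 1

== RESULT ==
parts.qty | n
70 | 1
1 | 1
6 | 1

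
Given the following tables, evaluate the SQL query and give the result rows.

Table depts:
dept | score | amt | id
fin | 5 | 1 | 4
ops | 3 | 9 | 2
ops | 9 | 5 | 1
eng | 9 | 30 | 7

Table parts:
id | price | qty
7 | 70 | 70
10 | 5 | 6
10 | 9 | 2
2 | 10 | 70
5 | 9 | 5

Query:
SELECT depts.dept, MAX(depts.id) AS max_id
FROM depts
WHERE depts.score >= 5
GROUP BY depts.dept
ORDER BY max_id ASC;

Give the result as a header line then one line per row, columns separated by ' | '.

After WHERE (3 rows):
depts.dept | depts.score | depts.amt | depts.id
fin | 5 | 1 | 4
ops | 9 | 5 | 1
eng | 9 | 30 | 7
After GROUP BY (3 rows):
depts.dept | max_id
fin | 4
ops | 1
eng | 7
After ORDER BY (3 rows):
depts.dept | max_id
ops | 1
fin | 4
eng | 7

== RESULT ==
depts.dept | max_id
ops | 1
fin | 4
eng | 7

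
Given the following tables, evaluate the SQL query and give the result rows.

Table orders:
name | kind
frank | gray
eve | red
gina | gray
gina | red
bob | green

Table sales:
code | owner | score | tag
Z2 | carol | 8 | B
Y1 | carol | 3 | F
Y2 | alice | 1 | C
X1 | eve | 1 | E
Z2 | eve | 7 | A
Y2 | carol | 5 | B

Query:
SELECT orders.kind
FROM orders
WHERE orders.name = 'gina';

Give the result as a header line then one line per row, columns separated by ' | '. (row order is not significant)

== RESULT ==
orders.kind
gray
red

Derivation:
After WHERE (2 rows):
orders.name | orders.kind
gina | gray
gina | red
After SELECT (2 rows):
orders.kind
gray
red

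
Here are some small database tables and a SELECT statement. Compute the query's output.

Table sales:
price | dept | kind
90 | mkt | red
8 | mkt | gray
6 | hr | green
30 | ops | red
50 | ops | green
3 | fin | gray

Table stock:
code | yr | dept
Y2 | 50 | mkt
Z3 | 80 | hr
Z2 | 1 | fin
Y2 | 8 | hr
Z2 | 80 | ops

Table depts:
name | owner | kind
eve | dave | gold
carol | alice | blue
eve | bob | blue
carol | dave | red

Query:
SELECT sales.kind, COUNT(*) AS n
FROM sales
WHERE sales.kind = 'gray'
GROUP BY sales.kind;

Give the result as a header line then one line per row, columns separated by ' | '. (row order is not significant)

== RESULT ==
sales.kind | n
gray | 2

Derivation:
After WHERE (2 rows):
sales.price | sales.dept | sales.kind
8 | mkt | gray
3 | fin | gray
After GROUP BY (1 rows):
sales.kind | n
gray | 2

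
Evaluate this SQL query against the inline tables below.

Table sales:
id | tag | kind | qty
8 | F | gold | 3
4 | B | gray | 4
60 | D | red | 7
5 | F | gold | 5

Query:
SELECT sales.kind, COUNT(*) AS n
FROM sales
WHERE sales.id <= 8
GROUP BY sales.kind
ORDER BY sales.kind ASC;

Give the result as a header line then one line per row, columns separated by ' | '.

== RESULT ==
sales.kind | n
gold | 2
gray | 1

Derivation:
After WHERE (3 rows):
sales.id | sales.tag | sales.kind | sales.qty
8 | F | gold | 3
4 | B | gray | 4
5 | F | gold | 5
After GROUP BY (2 rows):
sales.kind | n
gold | 2
gray | 1
After ORDER BY (2 rows):
sales.kind | n
gold | 2
gray | 1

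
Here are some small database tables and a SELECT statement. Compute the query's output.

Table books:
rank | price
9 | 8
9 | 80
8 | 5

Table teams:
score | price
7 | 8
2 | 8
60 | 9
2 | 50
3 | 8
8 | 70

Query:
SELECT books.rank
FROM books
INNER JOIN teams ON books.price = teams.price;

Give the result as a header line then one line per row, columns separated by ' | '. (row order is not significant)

After JOIN teams (3 rows):
books.rank | books.price | teams.score | teams.price
9 | 8 | 7 | 8
9 | 8 | 2 | 8
9 | 8 | 3 | 8
After SELECT (3 rows):
books.rank
9
9
9

== RESULT ==
books.rank
9
9
9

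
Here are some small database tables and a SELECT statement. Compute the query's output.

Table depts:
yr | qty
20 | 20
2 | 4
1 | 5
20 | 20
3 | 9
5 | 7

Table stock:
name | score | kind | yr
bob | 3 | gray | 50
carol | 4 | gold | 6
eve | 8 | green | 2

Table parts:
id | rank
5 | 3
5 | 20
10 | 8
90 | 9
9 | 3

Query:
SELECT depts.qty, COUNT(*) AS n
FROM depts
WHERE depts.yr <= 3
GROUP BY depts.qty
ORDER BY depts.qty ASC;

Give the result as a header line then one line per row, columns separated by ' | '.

== RESULT ==
depts.qty | n
4 | 1
5 | 1
9 | 1

Derivation:
After WHERE (3 rows):
depts.yr | depts.qty
2 | 4
1 | 5
3 | 9
After GROUP BY (3 rows):
depts.qty | n
4 | 1
5 | 1
9 | 1
After ORDER BY (3 rows):
depts.qty | n
4 | 1
5 | 1
9 | 1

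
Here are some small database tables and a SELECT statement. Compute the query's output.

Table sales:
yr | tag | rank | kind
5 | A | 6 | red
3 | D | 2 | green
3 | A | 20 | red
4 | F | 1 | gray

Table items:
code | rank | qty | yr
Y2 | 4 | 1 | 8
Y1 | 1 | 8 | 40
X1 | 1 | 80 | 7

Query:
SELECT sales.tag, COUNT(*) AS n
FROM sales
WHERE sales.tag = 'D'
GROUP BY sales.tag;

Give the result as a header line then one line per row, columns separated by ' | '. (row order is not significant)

== RESULT ==
sales.tag | n
D | 1

Derivation:
After WHERE (1 rows):
sales.yr | sales.tag | sales.rank | sales.kind
3 | D | 2 | green
After GROUP BY (1 rows):
sales.tag | n
D | 1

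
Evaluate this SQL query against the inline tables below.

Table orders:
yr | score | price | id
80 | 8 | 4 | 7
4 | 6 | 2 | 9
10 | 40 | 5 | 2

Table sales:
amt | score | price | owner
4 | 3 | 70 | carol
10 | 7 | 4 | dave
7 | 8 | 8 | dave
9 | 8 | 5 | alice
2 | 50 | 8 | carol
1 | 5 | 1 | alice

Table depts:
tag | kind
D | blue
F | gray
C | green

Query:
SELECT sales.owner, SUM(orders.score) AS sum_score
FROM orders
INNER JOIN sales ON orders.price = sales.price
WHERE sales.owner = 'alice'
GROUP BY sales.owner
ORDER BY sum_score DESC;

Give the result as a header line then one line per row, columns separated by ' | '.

== RESULT ==
sales.owner | sum_score
alice | 40

Derivation:
After JOIN sales (2 rows):
orders.yr | orders.score | orders.price | orders.id | sales.amt | sales.score | sales.price | sales.owner
80 | 8 | 4 | 7 | 10 | 7 | 4 | dave
10 | 40 | 5 | 2 | 9 | 8 | 5 | alice
After WHERE (1 rows):
orders.yr | orders.score | orders.price | orders.id | sales.amt | sales.score | sales.price | sales.owner
10 | 40 | 5 | 2 | 9 | 8 | 5 | alice
After GROUP BY (1 rows):
sales.owner | sum_score
alice | 40
After ORDER BY (1 rows):
sales.owner | sum_score
alice | 40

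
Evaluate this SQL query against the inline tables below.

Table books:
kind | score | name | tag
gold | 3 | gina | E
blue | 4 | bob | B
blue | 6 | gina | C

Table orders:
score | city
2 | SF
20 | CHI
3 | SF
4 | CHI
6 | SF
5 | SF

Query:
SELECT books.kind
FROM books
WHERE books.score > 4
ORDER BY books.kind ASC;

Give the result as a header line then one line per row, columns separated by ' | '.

After WHERE (1 rows):
books.kind | books.score | books.name | books.tag
blue | 6 | gina | C
After SELECT (1 rows):
books.kind
blue
After ORDER BY (1 rows):
books.kind
blue

== RESULT ==
books.kind
blue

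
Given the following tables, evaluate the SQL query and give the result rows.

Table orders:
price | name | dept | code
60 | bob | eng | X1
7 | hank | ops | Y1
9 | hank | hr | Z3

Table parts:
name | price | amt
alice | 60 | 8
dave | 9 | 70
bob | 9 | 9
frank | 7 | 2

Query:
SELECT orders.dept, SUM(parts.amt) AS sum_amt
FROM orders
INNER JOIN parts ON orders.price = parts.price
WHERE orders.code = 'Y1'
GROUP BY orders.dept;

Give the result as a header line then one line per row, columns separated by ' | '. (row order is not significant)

After JOIN parts (4 rows):
orders.price | orders.name | orders.dept | orders.code | parts.name | parts.price | parts.amt
60 | bob | eng | X1 | alice | 60 | 8
7 | hank | ops | Y1 | frank | 7 | 2
9 | hank | hr | Z3 | dave | 9 | 70
9 | hank | hr | Z3 | bob | 9 | 9
After WHERE (1 rows):
orders.price | orders.name | orders.dept | orders.code | parts.name | parts.price | parts.amt
7 | hank | ops | Y1 | frank | 7 | 2
After GROUP BY (1 rows):
orders.dept | sum_amt
ops | 2

== RESULT ==
orders.dept | sum_amt
ops | 2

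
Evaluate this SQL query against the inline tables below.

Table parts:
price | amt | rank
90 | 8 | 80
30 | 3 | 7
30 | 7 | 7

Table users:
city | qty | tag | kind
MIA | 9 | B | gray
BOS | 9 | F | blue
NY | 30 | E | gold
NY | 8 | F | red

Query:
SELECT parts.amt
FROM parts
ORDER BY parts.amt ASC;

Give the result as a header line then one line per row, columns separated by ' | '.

== RESULT ==
parts.amt
3
7
8

Derivation:
After SELECT (3 rows):
parts.amt
8
3
7
After ORDER BY (3 rows):
parts.amt
3
7
8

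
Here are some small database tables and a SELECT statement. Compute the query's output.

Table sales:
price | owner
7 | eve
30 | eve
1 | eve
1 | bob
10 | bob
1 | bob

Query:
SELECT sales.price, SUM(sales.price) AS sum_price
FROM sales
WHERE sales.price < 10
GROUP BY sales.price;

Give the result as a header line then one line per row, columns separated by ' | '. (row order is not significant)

== RESULT ==
sales.price | sum_price
7 | 7
1 | 3

Derivation:
After WHERE (4 rows):
sales.price | sales.owner
7 | eve
1 | eve
1 | bob
1 | bob
After GROUP BY (2 rows):
sales.price | sum_price
7 | 7
1 | 3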